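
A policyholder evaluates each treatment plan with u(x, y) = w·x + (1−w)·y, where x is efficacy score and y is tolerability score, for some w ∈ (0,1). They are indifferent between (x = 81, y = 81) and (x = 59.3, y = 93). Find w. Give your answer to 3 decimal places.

Indifference: w·81 + (1−w)·81 = w·59.3 + (1−w)·93.
Collecting terms: w·21.7 = (1−w)·12.
The marginal rate of substitution is 12/21.7, so w = 12/(21.7+12) = 0.356.

w = 0.356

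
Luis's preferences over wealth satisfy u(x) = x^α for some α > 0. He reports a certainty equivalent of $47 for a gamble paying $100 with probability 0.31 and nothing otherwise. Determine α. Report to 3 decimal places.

α ≈ 1.551

EU(lottery) = 0.31·100^α + 0.69·0 = 0.31·100^α.
Indifference: 47^α = 0.31·100^α, so (47/100)^α = 0.31.
Taking logs: α·ln(47/100) = ln(0.31), so α = -1.171183 / -0.755023 ≈ 1.551.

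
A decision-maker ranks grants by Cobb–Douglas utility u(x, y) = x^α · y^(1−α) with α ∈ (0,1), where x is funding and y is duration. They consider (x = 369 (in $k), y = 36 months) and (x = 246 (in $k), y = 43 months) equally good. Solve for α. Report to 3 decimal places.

α ≈ 0.305

The Cobb–Douglas utilities coincide, so 369^α·36^(1−α) = 246^α·43^(1−α).
Taking logs: α·ln 369 + (1−α)·ln 36 = α·ln 246 + (1−α)·ln 43, i.e. α·0.405465 = (1−α)·0.177681.
Thus α·(0.583146) = 0.177681, so α = 0.177681/0.583146 ≈ 0.305.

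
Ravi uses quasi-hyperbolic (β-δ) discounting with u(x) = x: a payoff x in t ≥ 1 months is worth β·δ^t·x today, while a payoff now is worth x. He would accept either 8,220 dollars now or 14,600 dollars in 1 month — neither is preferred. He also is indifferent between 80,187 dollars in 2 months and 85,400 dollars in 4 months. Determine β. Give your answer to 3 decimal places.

β ≈ 0.581

Both payoffs in the second observation are in the future, so β drops out: δ^2·80187 = δ^4·85400 ⇒ δ^2 = 80187/85400 = 0.93896, so δ = 0.96900.
The first indifference: 8220 = β·δ·14600, so β = 8220/(δ·14600) = 8220/(0.96900·14600) ≈ 0.581.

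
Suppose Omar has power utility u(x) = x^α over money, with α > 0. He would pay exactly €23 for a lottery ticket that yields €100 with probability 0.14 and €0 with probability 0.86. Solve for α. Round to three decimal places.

α ≈ 1.338

The lottery's expected utility is 0.14·u(100) + 0.86·u(0) = 0.14·100^α (since u(0) = 0 for α > 0).
Equating: 23^α = 0.14·100^α, i.e. 0.2300^α = 0.14.
α = ln(0.14) / ln(23/100) = -1.966113/-1.469676 ≈ 1.338.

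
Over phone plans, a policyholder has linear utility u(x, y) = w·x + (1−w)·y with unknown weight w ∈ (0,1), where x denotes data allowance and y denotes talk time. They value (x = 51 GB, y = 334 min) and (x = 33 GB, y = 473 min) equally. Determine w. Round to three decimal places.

Indifference: w·51 + (1−w)·334 = w·33 + (1−w)·473.
w·(51−33) = (1−w)·(473−334), i.e. w·18 = (1−w)·139.
So w/(1−w) = 139/18 = 7.7222, giving w = 139/(18+139) = 0.885.

w = 0.885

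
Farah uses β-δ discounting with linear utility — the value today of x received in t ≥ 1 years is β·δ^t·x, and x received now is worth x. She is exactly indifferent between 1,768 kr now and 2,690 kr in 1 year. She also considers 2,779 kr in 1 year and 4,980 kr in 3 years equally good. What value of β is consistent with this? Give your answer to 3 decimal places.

β ≈ 0.880

From the later pair, β·δ^1·2779 = β·δ^3·4980; dividing through, δ^2 = 2779/4980 = 0.55803, so δ = 0.74702.
Substituting δ into 1768 = β·δ·2690: β = 1768/(2009.472) ≈ 0.880.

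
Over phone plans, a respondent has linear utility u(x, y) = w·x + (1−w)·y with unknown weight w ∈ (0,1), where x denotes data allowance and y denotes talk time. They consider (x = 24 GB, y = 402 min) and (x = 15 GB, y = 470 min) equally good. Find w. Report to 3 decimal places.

Equating utilities: w·24 + (1−w)·402 = w·15 + (1−w)·470.
Collecting terms: w·9 = (1−w)·68.
Hence w = 68/(9+68) = 68/77 = 0.883.

w = 0.883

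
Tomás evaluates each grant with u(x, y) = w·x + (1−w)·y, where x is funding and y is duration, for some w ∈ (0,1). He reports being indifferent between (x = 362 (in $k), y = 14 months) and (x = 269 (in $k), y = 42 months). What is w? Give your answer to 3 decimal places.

Indifference: w·362 + (1−w)·14 = w·269 + (1−w)·42.
w·(362−269) = (1−w)·(42−14), i.e. w·93 = (1−w)·28.
So w/(1−w) = 28/93 = 0.3011, giving w = 28/(93+28) = 0.231.

w = 0.231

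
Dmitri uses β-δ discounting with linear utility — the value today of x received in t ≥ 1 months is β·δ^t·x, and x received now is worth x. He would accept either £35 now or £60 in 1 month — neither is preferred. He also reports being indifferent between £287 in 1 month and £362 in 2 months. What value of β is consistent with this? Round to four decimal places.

From the later pair, β·δ^1·287 = β·δ^2·362; dividing through, δ = 287/362 = 0.79282.
The first indifference: 35 = β·δ·60, so β = 35/(δ·60) = 35/(0.79282·60) ≈ 0.7358.

β ≈ 0.7358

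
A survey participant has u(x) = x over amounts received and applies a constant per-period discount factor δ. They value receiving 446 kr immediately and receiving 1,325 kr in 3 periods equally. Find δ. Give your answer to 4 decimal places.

δ ≈ 0.6956

Indifference means u(446) = δ^3 · u(1325), so δ^3 = u(446)/u(1325).
With u(x) = x: δ^3 = 446/1325 = 0.33660.
So δ = 0.33660^(1/3) ≈ 0.6956.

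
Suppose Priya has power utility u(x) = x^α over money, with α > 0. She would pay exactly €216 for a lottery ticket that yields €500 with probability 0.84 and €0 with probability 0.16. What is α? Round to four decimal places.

α ≈ 0.2077

Since u(0) = 0, the lottery's EU is 0.84·500^α.
Equating: 216^α = 0.84·500^α, i.e. 0.4320^α = 0.84.
Taking logs: α·ln(216/500) = ln(0.84), so α = -0.1743534 / -0.8393297 ≈ 0.2077.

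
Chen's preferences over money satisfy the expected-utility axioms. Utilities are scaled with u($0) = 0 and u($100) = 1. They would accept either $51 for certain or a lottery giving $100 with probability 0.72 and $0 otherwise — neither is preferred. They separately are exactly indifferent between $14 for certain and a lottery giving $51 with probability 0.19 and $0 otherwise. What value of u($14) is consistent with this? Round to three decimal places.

The first gamble pins u($51): it must equal 0.72·1 + 0.28·0 = 0.72.
Then u($14) = 0.19·u($51) + 0.81·u($0) = 0.19·0.72 + 0.81·0.00 = 0.1368.

0.137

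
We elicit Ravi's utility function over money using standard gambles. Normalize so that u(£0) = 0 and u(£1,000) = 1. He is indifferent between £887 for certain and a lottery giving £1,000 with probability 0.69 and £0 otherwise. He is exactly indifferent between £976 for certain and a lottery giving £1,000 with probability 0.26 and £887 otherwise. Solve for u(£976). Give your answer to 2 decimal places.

0.77

From the first indifference, u(£887) = 0.69·u(£1,000) + 0.31·u(£0) = 0.69·1 + 0.31·0 = 0.69.
Then u(£976) = 0.26·u(£1,000) + 0.74·u(£887) = 0.26·1.00 + 0.74·0.69 = 0.7706.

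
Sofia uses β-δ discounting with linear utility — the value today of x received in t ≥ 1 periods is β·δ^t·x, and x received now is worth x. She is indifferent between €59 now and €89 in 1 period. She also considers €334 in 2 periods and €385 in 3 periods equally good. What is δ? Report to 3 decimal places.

δ ≈ 0.868

From the later pair, β·δ^2·334 = β·δ^3·385; dividing through, δ = 334/385 = 0.86753.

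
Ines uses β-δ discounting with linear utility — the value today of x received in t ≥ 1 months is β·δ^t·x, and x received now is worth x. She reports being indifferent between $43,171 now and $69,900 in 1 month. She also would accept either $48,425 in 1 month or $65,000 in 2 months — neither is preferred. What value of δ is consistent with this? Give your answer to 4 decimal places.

δ ≈ 0.7450

From the later pair, β·δ^1·48425 = β·δ^2·65000; dividing through, δ = 48425/65000 = 0.74500.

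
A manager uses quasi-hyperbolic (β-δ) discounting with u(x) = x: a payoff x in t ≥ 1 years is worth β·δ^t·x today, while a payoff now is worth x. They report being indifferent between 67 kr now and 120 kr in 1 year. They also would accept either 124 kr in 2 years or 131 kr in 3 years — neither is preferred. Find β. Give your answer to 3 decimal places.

From the later pair, β·δ^2·124 = β·δ^3·131; dividing through, δ = 124/131 = 0.94656.
Now use the now-vs-future pair: 67 = β·δ·120 gives β = 67/(0.94656·120) ≈ 0.590.

β ≈ 0.590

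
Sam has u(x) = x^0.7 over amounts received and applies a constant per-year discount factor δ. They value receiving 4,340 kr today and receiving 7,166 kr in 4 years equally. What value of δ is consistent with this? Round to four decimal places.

Equating discounted utilities: u(4340) = δ^4·u(7166) ⇒ δ^4 = u(4340)/u(7166).
Since u(x) = x^0.7, δ^4 = (4340/7166)^0.7 = 0.60564^0.7 = 0.70396.
Taking the 4th root: δ = 0.70396^(1/4) ≈ 0.9160.

δ ≈ 0.9160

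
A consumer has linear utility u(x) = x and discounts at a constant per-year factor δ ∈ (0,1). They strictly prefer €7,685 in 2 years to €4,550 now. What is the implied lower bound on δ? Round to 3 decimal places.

Under u(x) = x this choice says 4550 < δ^2·7685.
So δ^2 > 4550/7685 = 0.59206; taking the square root of both positive sides preserves the inequality.
δ > 0.59206^(1/2) = 0.769.

δ > 0.769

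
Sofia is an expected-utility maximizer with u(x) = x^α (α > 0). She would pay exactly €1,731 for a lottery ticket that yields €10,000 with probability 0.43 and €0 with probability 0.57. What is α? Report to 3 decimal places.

α ≈ 0.481

EU(lottery) = 0.43·10000^α + 0.57·0 = 0.43·10000^α.
Equating: 1731^α = 0.43·10000^α, i.e. 0.1731^α = 0.43.
α = ln(0.43) / ln(1731/10000) = -0.843970/-1.753886 ≈ 0.481.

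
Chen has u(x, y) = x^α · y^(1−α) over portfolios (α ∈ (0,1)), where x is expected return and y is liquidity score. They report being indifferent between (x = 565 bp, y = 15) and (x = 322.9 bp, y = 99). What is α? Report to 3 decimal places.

α ≈ 0.771

Indifference: 565^α · 15^(1−α) = 322.9^α · 99^(1−α).
Taking logs: α·ln 565 + (1−α)·ln 15 = α·ln 322.9 + (1−α)·ln 99, i.e. α·0.559483 = (1−α)·1.887070.
With A = 0.559483 and B = 1.887070: α·A = (1−α)·B, so α = B/(A+B) = 1.887070/2.446553 ≈ 0.771.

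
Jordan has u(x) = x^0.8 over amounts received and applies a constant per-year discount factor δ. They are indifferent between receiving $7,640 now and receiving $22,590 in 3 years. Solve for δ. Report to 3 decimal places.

δ ≈ 0.749

Equating discounted utilities: u(7640) = δ^3·u(22590) ⇒ δ^3 = u(7640)/u(22590).
With u(x) = x^0.8: δ^3 = 7640^0.8/22590^0.8 = (7640/22590)^0.8 = 0.42009.
Hence δ = (0.42009)^(1/3) = 0.74894.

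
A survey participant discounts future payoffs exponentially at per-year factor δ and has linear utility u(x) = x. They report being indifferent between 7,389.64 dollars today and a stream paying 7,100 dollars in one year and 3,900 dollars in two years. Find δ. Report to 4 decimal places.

δ ≈ 0.7400

Present value of the stream is 7100·δ + 3900·δ². Indifference gives 7100δ + 3900δ² = 7389.64.
That is, 3900δ² + 7100δ − 7389.64 = 0, a quadratic in δ.
By the quadratic formula (taking the positive root), δ = (−7100 + √165688384.00) / 7800 ≈ 0.7400.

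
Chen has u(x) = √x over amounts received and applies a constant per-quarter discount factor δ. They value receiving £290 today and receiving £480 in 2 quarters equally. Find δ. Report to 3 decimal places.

The payoff in 2 quarters is discounted by δ^2, so u(290) = δ^2·u(480) and δ^2 = u(290)/u(480).
Since u(x) = √x, δ^2 = √(290/480) = 0.77728.
Taking the square root: δ = 0.77728^(1/2) ≈ 0.882.

δ ≈ 0.882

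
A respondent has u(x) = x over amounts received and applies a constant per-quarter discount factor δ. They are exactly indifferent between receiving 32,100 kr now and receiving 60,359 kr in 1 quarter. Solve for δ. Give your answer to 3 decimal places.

Equating discounted utilities: u(32100) = δ·u(60359) ⇒ δ = u(32100)/u(60359).
With u(x) = x: δ = 32100/60359 = 0.53182.

δ ≈ 0.532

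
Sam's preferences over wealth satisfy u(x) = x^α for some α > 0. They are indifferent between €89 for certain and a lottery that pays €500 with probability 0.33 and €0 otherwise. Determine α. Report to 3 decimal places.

The lottery's expected utility is 0.33·u(500) + 0.67·u(0) = 0.33·500^α (since u(0) = 0 for α > 0).
Setting u(89) equal to that: 89^α = 0.33·500^α ⇒ (89/500)^α = 0.33.
Take logs: α = ln 0.33 / ln(89/500) ≈ 0.64234.

α ≈ 0.642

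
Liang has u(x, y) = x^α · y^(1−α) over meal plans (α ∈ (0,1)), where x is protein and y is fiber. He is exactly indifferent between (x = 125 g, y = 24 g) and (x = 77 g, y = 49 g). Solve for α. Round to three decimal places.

α ≈ 0.596

Set the two utilities equal: 125^α·24^(1−α) = 77^α·49^(1−α).
Taking logs: α·ln 125 + (1−α)·ln 24 = α·ln 77 + (1−α)·ln 49, i.e. α·0.484508 = (1−α)·0.713766.
With A = 0.484508 and B = 0.713766: α·A = (1−α)·B, so α = B/(A+B) = 0.713766/1.198274 ≈ 0.596.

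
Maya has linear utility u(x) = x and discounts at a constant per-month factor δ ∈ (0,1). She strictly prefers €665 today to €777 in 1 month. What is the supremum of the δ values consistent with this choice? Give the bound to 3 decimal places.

δ < 0.856

Under u(x) = x this choice says 665 > δ·777.
So δ < 665/777 = 0.85586.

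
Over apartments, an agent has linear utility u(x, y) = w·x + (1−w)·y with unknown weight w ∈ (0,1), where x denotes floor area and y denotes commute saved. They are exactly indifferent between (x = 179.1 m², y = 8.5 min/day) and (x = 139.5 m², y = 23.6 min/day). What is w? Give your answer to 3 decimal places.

w = 0.276

Equating utilities: w·179.1 + (1−w)·8.5 = w·139.5 + (1−w)·23.6.
Collecting terms: w·39.6 = (1−w)·15.1.
Hence w = 15.1/(39.6+15.1) = 15.1/54.7 = 0.276.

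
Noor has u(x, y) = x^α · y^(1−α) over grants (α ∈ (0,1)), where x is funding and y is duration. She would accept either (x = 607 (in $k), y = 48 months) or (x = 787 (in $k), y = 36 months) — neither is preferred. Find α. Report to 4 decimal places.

α ≈ 0.5256

The Cobb–Douglas utilities coincide, so 607^α·48^(1−α) = 787^α·36^(1−α).
(607/787)^α = (36/48)^(1−α); take logs: α·ln(607/787) = (1−α)·ln(36/48), i.e. α·-0.2596995 = (1−α)·-0.2876821.
Thus α·(-0.5473816) = -0.2876821, so α = -0.2876821/-0.5473816 ≈ 0.5256.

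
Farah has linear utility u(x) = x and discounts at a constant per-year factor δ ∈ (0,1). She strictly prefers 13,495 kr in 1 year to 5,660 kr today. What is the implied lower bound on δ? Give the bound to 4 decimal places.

δ > 0.4194

The preference means 5660 < δ·13495.
Dividing through by 13495 gives δ > 0.41941.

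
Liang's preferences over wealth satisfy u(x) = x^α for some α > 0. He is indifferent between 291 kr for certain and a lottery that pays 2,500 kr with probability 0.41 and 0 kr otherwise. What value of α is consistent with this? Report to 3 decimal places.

EU(lottery) = 0.41·2500^α + 0.59·0 = 0.41·2500^α.
Indifference: 291^α = 0.41·2500^α, so (291/2500)^α = 0.41.
Taking logs: α·ln(291/2500) = ln(0.41), so α = -0.891598 / -2.150723 ≈ 0.415.

α ≈ 0.415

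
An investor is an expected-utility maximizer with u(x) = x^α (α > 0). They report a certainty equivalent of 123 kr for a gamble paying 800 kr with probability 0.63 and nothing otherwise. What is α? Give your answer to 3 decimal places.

EU(lottery) = 0.63·800^α + 0.37·0 = 0.63·800^α.
Equating: 123^α = 0.63·800^α, i.e. 0.1537^α = 0.63.
α = ln(0.63) / ln(123/800) = -0.462035/-1.872427 ≈ 0.247.

α ≈ 0.247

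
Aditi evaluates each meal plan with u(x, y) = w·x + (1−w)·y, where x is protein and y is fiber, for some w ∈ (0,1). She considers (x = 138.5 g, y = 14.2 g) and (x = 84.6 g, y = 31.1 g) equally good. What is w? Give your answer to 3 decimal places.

w = 0.239

u(138.5,14.2) = u(84.6,31.1) means w·138.5 + (1−w)·14.2 = w·84.6 + (1−w)·31.1.
w·(138.5−84.6) = (1−w)·(31.1−14.2), i.e. w·53.9 = (1−w)·16.9.
So w/(1−w) = 16.9/53.9 = 0.3135, giving w = 16.9/(53.9+16.9) = 0.239.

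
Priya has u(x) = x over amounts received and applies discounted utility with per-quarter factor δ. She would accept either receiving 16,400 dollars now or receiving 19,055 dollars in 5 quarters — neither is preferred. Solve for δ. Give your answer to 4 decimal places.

δ ≈ 0.9704

Indifference means u(16400) = δ^5 · u(19055), so δ^5 = u(16400)/u(19055).
With u(x) = x: δ^5 = 16400/19055 = 0.86067.
So δ = 0.86067^(1/5) ≈ 0.9704.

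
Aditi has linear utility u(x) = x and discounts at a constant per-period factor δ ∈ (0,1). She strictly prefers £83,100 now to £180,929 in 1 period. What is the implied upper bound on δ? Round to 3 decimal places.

The preference means 83100 > δ·180929.
Dividing through by 180929 gives δ < 0.45930.

δ < 0.459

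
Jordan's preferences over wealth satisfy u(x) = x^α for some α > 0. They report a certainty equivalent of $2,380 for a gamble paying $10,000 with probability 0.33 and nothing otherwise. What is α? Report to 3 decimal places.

Since u(0) = 0, the lottery's EU is 0.33·10000^α.
Equating: 2380^α = 0.33·10000^α, i.e. 0.2380^α = 0.33.
α = ln(0.33) / ln(2380/10000) = -1.108663/-1.435485 ≈ 0.772.

α ≈ 0.772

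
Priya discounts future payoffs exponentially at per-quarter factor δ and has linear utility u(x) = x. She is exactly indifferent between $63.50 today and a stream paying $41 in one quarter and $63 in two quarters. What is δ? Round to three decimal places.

δ ≈ 0.730

The stream is worth 41δ + 63δ² today, so 41δ + 63δ² = 63.50.
So 63δ² + 41δ − 63.50 = 0.
The positive root is δ = [−41 + √(41² + 4·63·63.50)] / (2·63) = (−41 + 132.977)/126 ≈ 0.730.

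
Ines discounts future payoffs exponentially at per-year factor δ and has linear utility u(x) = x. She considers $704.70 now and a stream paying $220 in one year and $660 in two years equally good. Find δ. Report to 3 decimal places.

δ ≈ 0.880

The stream is worth 220δ + 660δ² today, so 220δ + 660δ² = 704.70.
That is, 660δ² + 220δ − 704.70 = 0, a quadratic in δ.
By the quadratic formula (taking the positive root), δ = (−220 + √1908808.00) / 1320 ≈ 0.880.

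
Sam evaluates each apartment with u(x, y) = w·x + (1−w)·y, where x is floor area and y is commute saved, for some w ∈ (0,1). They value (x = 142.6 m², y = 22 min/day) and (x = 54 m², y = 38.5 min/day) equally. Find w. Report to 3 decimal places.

w = 0.157

Indifference: w·142.6 + (1−w)·22 = w·54 + (1−w)·38.5.
w·(142.6−54) = (1−w)·(38.5−22), i.e. w·88.6 = (1−w)·16.5.
So w/(1−w) = 16.5/88.6 = 0.1862, giving w = 16.5/(88.6+16.5) = 0.157.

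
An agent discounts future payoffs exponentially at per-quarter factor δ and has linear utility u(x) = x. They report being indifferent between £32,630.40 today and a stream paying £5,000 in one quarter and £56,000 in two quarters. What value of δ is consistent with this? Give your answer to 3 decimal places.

δ ≈ 0.720

Equating present values: 32630.40 = 5000δ + 56000δ².
Rearranged: 56000δ² + 5000δ − 32630.40 = 0.
δ = (−5000 + √(5000² + 4·56000·32630.40)) / (2·56000) = (−5000 + √7334209600.00) / 112000 ≈ 0.720.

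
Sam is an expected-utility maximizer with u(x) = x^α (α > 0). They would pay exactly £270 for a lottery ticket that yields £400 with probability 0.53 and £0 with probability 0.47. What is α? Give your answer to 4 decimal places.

α ≈ 1.6153

EU(lottery) = 0.53·400^α + 0.47·0 = 0.53·400^α.
Indifference: 270^α = 0.53·400^α, so (270/400)^α = 0.53.
Taking logs: α·ln(270/400) = ln(0.53), so α = -0.6348783 / -0.3930426 ≈ 1.6153.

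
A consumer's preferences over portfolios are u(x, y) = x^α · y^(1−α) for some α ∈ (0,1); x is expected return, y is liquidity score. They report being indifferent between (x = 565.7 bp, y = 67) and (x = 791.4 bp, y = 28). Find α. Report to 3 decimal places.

α ≈ 0.722

The Cobb–Douglas utilities coincide, so 565.7^α·67^(1−α) = 791.4^α·28^(1−α).
(565.7/791.4)^α = (28/67)^(1−α); take logs: α·ln(565.7/791.4) = (1−α)·ln(28/67), i.e. α·-0.335740 = (1−α)·-0.872488.
With A = -0.335740 and B = -0.872488: α·A = (1−α)·B, so α = B/(A+B) = -0.872488/-1.208228 ≈ 0.722.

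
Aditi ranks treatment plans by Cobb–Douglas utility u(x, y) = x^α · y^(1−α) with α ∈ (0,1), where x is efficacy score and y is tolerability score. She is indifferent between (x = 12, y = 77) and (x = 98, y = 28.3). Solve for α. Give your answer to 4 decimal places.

α ≈ 0.3228

The Cobb–Douglas utilities coincide, so 12^α·77^(1−α) = 98^α·28.3^(1−α).
Rearrange to (12/98)^α = (28.3/77)^(1−α) and take logs: α·-2.1000608 = (1−α)·-1.0009436.
With A = -2.1000608 and B = -1.0009436: α·A = (1−α)·B, so α = B/(A+B) = -1.0009436/-3.1010044 ≈ 0.3228.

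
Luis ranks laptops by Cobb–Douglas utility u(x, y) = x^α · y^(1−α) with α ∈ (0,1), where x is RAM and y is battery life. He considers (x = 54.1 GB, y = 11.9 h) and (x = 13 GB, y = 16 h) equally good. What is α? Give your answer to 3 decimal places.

α ≈ 0.172

The Cobb–Douglas utilities coincide, so 54.1^α·11.9^(1−α) = 13^α·16^(1−α).
Taking logs: α·ln 54.1 + (1−α)·ln 11.9 = α·ln 13 + (1−α)·ln 16, i.e. α·1.425885 = (1−α)·0.296050.
So α/(1−α) = (0.296050)/(1.425885) = 0.207625, and α = 0.207625/1.207625 ≈ 0.172.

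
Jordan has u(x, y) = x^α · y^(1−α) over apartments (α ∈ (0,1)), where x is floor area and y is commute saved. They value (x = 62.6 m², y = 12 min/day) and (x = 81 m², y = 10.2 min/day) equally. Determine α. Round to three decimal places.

α ≈ 0.387

Set the two utilities equal: 62.6^α·12^(1−α) = 81^α·10.2^(1−α).
Rearrange to (62.6/81)^α = (10.2/12)^(1−α) and take logs: α·-0.257684 = (1−α)·-0.162519.
With A = -0.257684 and B = -0.162519: α·A = (1−α)·B, so α = B/(A+B) = -0.162519/-0.420203 ≈ 0.387.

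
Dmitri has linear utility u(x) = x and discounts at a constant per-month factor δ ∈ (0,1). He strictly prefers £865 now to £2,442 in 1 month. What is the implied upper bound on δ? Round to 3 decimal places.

The preference means 865 > δ·2442.
So δ < 865/2442 = 0.35422.

δ < 0.354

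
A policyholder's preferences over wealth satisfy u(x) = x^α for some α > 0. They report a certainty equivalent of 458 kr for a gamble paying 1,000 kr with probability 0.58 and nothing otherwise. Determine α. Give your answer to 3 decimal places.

α ≈ 0.698

EU(lottery) = 0.58·1000^α + 0.42·0 = 0.58·1000^α.
Indifference: 458^α = 0.58·1000^α, so (458/1000)^α = 0.58.
Taking logs: α·ln(458/1000) = ln(0.58), so α = -0.544727 / -0.780886 ≈ 0.698.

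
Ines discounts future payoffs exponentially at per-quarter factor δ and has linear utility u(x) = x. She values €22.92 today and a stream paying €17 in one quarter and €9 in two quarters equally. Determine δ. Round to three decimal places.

Present value of the stream is 17·δ + 9·δ². Indifference gives 17δ + 9δ² = 22.92.
So 9δ² + 17δ − 22.92 = 0.
By the quadratic formula (taking the positive root), δ = (−17 + √1114.12) / 18 ≈ 0.910.

δ ≈ 0.910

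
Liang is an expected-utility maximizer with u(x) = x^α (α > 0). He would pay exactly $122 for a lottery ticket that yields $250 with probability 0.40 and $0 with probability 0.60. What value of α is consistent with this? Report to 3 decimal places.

EU(lottery) = 0.40·250^α + 0.60·0 = 0.40·250^α.
Equating: 122^α = 0.40·250^α, i.e. 0.4880^α = 0.40.
α = ln(0.40) / ln(122/250) = -0.916291/-0.717440 ≈ 1.277.

α ≈ 1.277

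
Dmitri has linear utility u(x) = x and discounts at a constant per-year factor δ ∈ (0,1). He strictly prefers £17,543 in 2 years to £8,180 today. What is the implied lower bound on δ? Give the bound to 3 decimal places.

δ > 0.683

Under u(x) = x this choice says 8180 < δ^2·17543.
Hence δ^2 > 8180/17543 = 0.46628, and x ↦ x^(1/2) is increasing on (0,∞).
δ > 0.46628^(1/2) = 0.683.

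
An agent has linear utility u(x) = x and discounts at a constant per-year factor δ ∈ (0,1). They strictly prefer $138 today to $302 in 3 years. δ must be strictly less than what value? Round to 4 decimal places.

Under u(x) = x this choice says 138 > δ^3·302.
Hence δ^3 < 138/302 = 0.45695, and x ↦ x^(1/3) is increasing on (0,∞).
δ < 0.45695^(1/3) = 0.7702.

δ < 0.7702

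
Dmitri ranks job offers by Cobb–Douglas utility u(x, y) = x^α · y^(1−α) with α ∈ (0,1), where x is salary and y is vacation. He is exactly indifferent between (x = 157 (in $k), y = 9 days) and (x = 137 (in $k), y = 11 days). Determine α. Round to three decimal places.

Indifference: 157^α · 9^(1−α) = 137^α · 11^(1−α).
Taking logs: α·ln 157 + (1−α)·ln 9 = α·ln 137 + (1−α)·ln 11, i.e. α·0.136265 = (1−α)·0.200671.
Thus α·(0.336936) = 0.200671, so α = 0.200671/0.336936 ≈ 0.596.

α ≈ 0.596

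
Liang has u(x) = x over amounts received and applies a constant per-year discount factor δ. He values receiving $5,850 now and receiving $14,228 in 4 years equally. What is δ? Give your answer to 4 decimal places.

Equating discounted utilities: u(5850) = δ^4·u(14228) ⇒ δ^4 = u(5850)/u(14228).
With u(x) = x: δ^4 = 5850/14228 = 0.41116.
Hence δ = (0.41116)^(1/4) = 0.800761.

δ ≈ 0.8008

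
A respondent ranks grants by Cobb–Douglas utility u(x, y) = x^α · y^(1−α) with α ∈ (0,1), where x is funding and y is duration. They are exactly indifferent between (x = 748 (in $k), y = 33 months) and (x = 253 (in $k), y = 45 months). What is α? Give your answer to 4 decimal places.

α ≈ 0.2225

Indifference: 748^α · 33^(1−α) = 253^α · 45^(1−α).
(748/253)^α = (45/33)^(1−α); take logs: α·ln(748/253) = (1−α)·ln(45/33), i.e. α·1.0840135 = (1−α)·0.3101549.
So α/(1−α) = (0.3101549)/(1.0840135) = 0.2861172, and α = 0.2861172/1.2861172 ≈ 0.2225.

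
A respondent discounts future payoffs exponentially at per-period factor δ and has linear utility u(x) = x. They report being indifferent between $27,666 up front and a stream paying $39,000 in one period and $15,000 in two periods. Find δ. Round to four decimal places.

Equating present values: 27666 = 39000δ + 15000δ².
Rearranged: 15000δ² + 39000δ − 27666 = 0.
δ = (−39000 + √(39000² + 4·15000·27666)) / (2·15000) = (−39000 + √3180960000.00) / 30000 ≈ 0.5800.

δ ≈ 0.5800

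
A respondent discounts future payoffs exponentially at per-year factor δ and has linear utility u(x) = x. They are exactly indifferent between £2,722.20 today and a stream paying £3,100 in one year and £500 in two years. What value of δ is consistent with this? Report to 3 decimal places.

δ ≈ 0.780

Present value of the stream is 3100·δ + 500·δ². Indifference gives 3100δ + 500δ² = 2722.20.
So 500δ² + 3100δ − 2722.20 = 0.
The positive root is δ = [−3100 + √(3100² + 4·500·2722.20)] / (2·500) = (−3100 + 3880.000)/1000 ≈ 0.780.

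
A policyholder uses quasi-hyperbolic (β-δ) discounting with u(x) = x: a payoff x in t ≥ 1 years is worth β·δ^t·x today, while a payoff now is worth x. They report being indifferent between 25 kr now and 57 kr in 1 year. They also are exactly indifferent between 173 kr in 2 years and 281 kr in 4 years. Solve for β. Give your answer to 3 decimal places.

Both payoffs in the second observation are in the future, so β drops out: δ^2·173 = δ^4·281 ⇒ δ^2 = 173/281 = 0.61566, so δ = 0.78464.
Now use the now-vs-future pair: 25 = β·δ·57 gives β = 25/(0.78464·57) ≈ 0.559.

β ≈ 0.559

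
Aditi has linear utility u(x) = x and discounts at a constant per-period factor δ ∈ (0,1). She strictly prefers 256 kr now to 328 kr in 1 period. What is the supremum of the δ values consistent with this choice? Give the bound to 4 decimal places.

The preference means 256 > δ·328.
So δ < 256/328 = 0.78049.

δ < 0.7805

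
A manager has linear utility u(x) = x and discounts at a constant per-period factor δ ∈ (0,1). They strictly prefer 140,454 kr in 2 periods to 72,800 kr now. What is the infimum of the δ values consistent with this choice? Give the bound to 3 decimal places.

δ > 0.720

Comparing present values: 72800 < δ^2·140454.
Hence δ^2 > 72800/140454 = 0.51832, and x ↦ x^(1/2) is increasing on (0,∞).
δ > (72800/140454)^(1/2) ≈ 0.720.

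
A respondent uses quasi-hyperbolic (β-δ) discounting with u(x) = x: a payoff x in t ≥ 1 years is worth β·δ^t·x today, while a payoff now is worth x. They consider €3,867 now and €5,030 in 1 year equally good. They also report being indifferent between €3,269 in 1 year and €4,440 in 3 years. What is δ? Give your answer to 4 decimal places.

Both payoffs in the second observation are in the future, so β drops out: δ^1·3269 = δ^3·4440 ⇒ δ^2 = 3269/4440 = 0.73626, so δ = 0.85806.

δ ≈ 0.8581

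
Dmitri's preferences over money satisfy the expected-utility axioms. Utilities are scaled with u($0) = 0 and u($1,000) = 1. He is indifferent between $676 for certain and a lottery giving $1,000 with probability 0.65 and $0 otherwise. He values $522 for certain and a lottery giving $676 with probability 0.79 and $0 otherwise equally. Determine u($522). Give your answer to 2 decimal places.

The first gamble pins u($676): it must equal 0.65·1 + 0.35·0 = 0.65.
The second indifference gives u($522) = 0.79·u($676) + 0.21·u($0) = 0.79·0.65 + 0.21·0.00 = 0.5135.

0.51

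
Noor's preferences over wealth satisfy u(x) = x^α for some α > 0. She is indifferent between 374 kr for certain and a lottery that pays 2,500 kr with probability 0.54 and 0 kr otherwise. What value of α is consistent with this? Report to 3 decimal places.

Since u(0) = 0, the lottery's EU is 0.54·2500^α.
Indifference: 374^α = 0.54·2500^α, so (374/2500)^α = 0.54.
Take logs: α = ln 0.54 / ln(374/2500) ≈ 0.32434.

α ≈ 0.324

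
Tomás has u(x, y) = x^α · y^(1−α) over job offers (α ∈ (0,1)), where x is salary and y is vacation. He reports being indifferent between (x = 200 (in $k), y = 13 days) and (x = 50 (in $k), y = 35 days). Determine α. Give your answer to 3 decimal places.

Indifference: 200^α · 13^(1−α) = 50^α · 35^(1−α).
Taking logs: α·ln 200 + (1−α)·ln 13 = α·ln 50 + (1−α)·ln 35, i.e. α·1.386294 = (1−α)·0.990399.
So α/(1−α) = (0.990399)/(1.386294) = 0.714422, and α = 0.714422/1.714422 ≈ 0.417.

α ≈ 0.417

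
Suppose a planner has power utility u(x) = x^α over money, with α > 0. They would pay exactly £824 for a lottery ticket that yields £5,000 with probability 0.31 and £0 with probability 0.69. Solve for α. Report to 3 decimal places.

The lottery's expected utility is 0.31·u(5000) + 0.69·u(0) = 0.31·5000^α (since u(0) = 0 for α > 0).
Indifference: 824^α = 0.31·5000^α, so (824/5000)^α = 0.31.
α = ln(0.31) / ln(824/5000) = -1.171183/-1.803023 ≈ 0.650.

α ≈ 0.650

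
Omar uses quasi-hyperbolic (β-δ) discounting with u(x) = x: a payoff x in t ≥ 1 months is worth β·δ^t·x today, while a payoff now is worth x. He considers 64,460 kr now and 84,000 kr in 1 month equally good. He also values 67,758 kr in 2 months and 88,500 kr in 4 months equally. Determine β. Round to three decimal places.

β ≈ 0.877

The second indifference involves only future payoffs, so β cancels: β·δ^2·67758 = β·δ^4·88500, giving δ^2 = 67758/88500 = 0.76563, so δ = 0.87500.
Now use the now-vs-future pair: 64460 = β·δ·84000 gives β = 64460/(0.87500·84000) ≈ 0.877.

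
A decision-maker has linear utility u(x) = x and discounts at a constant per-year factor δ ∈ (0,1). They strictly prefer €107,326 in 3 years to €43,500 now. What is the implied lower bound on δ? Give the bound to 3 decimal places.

δ > 0.740

Under u(x) = x this choice says 43500 < δ^3·107326.
Dividing by 107326: δ^3 > 0.40531. Both sides are positive, so the cube root keeps the direction.
δ > (43500/107326)^(1/3) ≈ 0.740.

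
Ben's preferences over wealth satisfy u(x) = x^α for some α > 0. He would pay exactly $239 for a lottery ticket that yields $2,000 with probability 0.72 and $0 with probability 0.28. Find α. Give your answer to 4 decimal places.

Since u(0) = 0, the lottery's EU is 0.72·2000^α.
Equating: 239^α = 0.72·2000^α, i.e. 0.1195^α = 0.72.
α = ln(0.72) / ln(239/2000) = -0.3285041/-2.1244389 ≈ 0.1546.

α ≈ 0.1546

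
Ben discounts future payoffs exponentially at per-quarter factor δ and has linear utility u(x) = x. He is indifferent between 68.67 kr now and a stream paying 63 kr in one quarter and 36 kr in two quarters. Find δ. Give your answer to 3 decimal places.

δ ≈ 0.760

Present value of the stream is 63·δ + 36·δ². Indifference gives 63δ + 36δ² = 68.67.
That is, 36δ² + 63δ − 68.67 = 0, a quadratic in δ.
δ = (−63 + √(63² + 4·36·68.67)) / (2·36) = (−63 + √13857.48) / 72 ≈ 0.760.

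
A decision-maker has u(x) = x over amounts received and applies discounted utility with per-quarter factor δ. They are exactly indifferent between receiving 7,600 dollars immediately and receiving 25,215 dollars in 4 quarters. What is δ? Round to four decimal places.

The payoff in 4 quarters is discounted by δ^4, so u(7600) = δ^4·u(25215) and δ^4 = u(7600)/u(25215).
With u(x) = x: δ^4 = 7600/25215 = 0.30141.
Taking the 4th root: δ = 0.30141^(1/4) ≈ 0.7409.

δ ≈ 0.7409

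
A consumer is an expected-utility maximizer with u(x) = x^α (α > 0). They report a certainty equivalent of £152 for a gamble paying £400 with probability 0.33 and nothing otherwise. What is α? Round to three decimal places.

α ≈ 1.146

The lottery's expected utility is 0.33·u(400) + 0.67·u(0) = 0.33·400^α (since u(0) = 0 for α > 0).
Setting u(152) equal to that: 152^α = 0.33·400^α ⇒ (152/400)^α = 0.33.
Taking logs: α·ln(152/400) = ln(0.33), so α = -1.108663 / -0.967584 ≈ 1.146.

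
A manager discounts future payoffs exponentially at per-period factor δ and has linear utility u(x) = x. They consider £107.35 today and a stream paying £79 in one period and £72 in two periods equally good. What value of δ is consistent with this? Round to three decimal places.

Equating present values: 107.35 = 79δ + 72δ².
That is, 72δ² + 79δ − 107.35 = 0, a quadratic in δ.
The positive root is δ = [−79 + √(79² + 4·72·107.35)] / (2·72) = (−79 + 192.764)/144 ≈ 0.790.

δ ≈ 0.790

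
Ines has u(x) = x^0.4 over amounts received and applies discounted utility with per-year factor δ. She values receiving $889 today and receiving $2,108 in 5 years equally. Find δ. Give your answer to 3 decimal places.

The payoff in 5 years is discounted by δ^5, so u(889) = δ^5·u(2108) and δ^5 = u(889)/u(2108).
With u(x) = x^0.4: δ^5 = 889^0.4/2108^0.4 = (889/2108)^0.4 = 0.70797.
Hence δ = (0.70797)^(1/5) = 0.93326.

δ ≈ 0.933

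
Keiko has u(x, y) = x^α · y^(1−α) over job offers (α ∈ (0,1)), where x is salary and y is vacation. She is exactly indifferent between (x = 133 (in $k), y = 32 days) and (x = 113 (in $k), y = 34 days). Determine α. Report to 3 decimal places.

The Cobb–Douglas utilities coincide, so 133^α·32^(1−α) = 113^α·34^(1−α).
Taking logs: α·ln 133 + (1−α)·ln 32 = α·ln 113 + (1−α)·ln 34, i.e. α·0.162961 = (1−α)·0.060625.
So α/(1−α) = (0.060625)/(0.162961) = 0.372022, and α = 0.372022/1.372022 ≈ 0.271.

α ≈ 0.271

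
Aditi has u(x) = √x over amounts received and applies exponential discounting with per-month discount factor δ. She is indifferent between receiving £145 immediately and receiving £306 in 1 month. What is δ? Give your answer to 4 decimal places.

δ ≈ 0.6884

Indifference means u(145) = δ · u(306), so δ = u(145)/u(306).
With u(x) = √x: δ = √145/√306 = √(145/306) = 0.68837.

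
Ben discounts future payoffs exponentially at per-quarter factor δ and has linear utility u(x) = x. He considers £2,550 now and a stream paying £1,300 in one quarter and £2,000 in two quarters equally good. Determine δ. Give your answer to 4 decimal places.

δ ≈ 0.8500

Equating present values: 2550 = 1300δ + 2000δ².
That is, 2000δ² + 1300δ − 2550 = 0, a quadratic in δ.
The positive root is δ = [−1300 + √(1300² + 4·2000·2550)] / (2·2000) = (−1300 + 4700.000)/4000 ≈ 0.8500.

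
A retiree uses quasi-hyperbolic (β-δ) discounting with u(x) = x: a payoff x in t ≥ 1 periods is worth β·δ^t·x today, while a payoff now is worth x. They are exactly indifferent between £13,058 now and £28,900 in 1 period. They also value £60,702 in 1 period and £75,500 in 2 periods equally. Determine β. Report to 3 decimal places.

From the later pair, β·δ^1·60702 = β·δ^2·75500; dividing through, δ = 60702/75500 = 0.80400.
The first indifference: 13058 = β·δ·28900, so β = 13058/(δ·28900) = 13058/(0.80400·28900) ≈ 0.562.

β ≈ 0.562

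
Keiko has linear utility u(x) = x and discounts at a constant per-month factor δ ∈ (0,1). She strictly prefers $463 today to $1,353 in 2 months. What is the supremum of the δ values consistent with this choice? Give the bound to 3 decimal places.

Comparing present values: 463 > δ^2·1353.
So δ^2 < 463/1353 = 0.34220; taking the square root of both positive sides preserves the inequality.
δ < 0.34220^(1/2) = 0.585.

δ < 0.585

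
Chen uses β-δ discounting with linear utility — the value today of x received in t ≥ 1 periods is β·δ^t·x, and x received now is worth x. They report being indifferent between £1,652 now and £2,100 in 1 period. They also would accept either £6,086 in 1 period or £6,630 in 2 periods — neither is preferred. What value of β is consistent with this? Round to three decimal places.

β ≈ 0.857

Both payoffs in the second observation are in the future, so β drops out: δ^1·6086 = δ^2·6630 ⇒ δ = 6086/6630 = 0.91795.
The first indifference: 1652 = β·δ·2100, so β = 1652/(δ·2100) = 1652/(0.91795·2100) ≈ 0.857.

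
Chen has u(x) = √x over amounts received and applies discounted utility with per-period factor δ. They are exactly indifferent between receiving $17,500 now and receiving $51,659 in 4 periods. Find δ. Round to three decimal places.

The payoff in 4 periods is discounted by δ^4, so u(17500) = δ^4·u(51659) and δ^4 = u(17500)/u(51659).
Since u(x) = √x, δ^4 = √(17500/51659) = 0.58203.
Taking the 4th root: δ = 0.58203^(1/4) ≈ 0.873.

δ ≈ 0.873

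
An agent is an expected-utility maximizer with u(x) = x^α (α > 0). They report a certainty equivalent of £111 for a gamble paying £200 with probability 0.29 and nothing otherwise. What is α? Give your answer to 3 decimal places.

α ≈ 2.102

Since u(0) = 0, the lottery's EU is 0.29·200^α.
Setting u(111) equal to that: 111^α = 0.29·200^α ⇒ (111/200)^α = 0.29.
Take logs: α = ln 0.29 / ln(111/200) ≈ 2.10241.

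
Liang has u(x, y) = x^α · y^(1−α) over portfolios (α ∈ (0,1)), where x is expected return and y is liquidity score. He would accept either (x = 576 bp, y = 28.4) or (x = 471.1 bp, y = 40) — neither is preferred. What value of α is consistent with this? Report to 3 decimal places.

Set the two utilities equal: 576^α·28.4^(1−α) = 471.1^α·40^(1−α).
Rearrange to (576/471.1)^α = (40/28.4)^(1−α) and take logs: α·0.201037 = (1−α)·0.342490.
So α/(1−α) = (0.342490)/(0.201037) = 1.703617, and α = 1.703617/2.703617 ≈ 0.630.

α ≈ 0.630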